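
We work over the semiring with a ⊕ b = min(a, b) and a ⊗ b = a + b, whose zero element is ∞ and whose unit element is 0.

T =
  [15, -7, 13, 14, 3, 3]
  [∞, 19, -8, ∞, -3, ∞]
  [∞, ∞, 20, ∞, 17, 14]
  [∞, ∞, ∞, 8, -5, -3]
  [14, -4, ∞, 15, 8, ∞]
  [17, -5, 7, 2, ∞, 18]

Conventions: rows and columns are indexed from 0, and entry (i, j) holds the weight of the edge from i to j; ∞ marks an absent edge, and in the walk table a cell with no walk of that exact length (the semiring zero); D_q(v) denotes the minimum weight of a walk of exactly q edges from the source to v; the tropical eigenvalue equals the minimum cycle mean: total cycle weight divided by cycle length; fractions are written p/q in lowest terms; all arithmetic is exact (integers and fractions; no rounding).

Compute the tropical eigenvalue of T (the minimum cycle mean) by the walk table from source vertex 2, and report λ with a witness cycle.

q=0: [∞, ∞, 0, ∞, ∞, ∞]
q=1: [∞, ∞, 20, ∞, 17, 14]
q=2: [31, 9, 21, 16, 25, 32]
q=3: [39, 21, 1, 24, 6, 13]
q=4: [20, 2, 13, 15, 14, 15]
q=5: [28, 10, -6, 17, -1, 12]
q=6: [13, -5, 2, 14, 7, 8]
Optimal cycle mean attained by: cycle 1->4->1, total (-3) + (-4), length 2.
Answer: λ = -7/2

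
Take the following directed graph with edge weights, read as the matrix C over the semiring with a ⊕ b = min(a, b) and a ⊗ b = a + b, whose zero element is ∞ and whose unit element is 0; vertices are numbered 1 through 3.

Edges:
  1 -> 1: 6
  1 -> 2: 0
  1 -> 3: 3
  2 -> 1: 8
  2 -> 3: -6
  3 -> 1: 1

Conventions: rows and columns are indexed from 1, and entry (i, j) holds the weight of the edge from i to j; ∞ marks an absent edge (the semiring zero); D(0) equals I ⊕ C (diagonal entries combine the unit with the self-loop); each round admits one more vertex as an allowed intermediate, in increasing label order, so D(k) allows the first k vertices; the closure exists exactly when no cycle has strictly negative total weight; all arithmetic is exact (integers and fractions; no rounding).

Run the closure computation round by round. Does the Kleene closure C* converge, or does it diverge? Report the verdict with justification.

D(0):
  [0, 0, 3]
  [8, 0, -6]
  [1, ∞, 0]
D(1):
  [0, 0, 3]
  [8, 0, -6]
  [1, 1, 0]
Detection: at round 2, diagonal entry (3, 3) turns strictly negative.
Key observation: the cycle 3->1->2->3 has total weight 1 + 0 + (-6), which is strictly negative.
Answer: DIVERGES — negative cycle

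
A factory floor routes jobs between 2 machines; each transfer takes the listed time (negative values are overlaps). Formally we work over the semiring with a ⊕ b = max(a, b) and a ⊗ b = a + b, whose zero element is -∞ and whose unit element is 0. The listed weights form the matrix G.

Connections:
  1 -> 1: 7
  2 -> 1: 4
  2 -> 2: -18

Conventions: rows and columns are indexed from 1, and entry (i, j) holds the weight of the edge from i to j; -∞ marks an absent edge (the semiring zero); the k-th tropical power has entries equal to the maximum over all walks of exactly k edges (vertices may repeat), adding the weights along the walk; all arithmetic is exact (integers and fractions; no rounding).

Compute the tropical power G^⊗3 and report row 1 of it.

G^⊗2:
  [14, -∞]
  [11, -36]
G^⊗3:
  [21, -∞]
  [18, -54]
Answer: row 1 of G^⊗3 = [21, -∞]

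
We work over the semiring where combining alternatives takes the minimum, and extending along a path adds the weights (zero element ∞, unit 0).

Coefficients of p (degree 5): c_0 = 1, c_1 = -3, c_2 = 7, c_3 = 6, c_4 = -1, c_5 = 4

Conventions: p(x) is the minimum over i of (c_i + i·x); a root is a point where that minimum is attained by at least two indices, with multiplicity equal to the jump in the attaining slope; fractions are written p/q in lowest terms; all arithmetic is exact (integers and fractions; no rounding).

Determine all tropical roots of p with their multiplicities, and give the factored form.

hull edge (i=0, c=1) to (i=1, c=-3): slope -4, span 1
hull edge (i=1, c=-3) to (i=4, c=-1): slope 2/3, span 3
hull edge (i=4, c=-1) to (i=5, c=4): slope 5, span 1
Factored form: p(x) = 4 ⊗ (x ⊕ (-5)) ⊗ (x ⊕ (-2/3)) ⊗ (x ⊕ (-2/3)) ⊗ (x ⊕ (-2/3)) ⊗ (x ⊕ 4)
Answer: roots = -5 (mult 1), -2/3 (mult 3), 4 (mult 1)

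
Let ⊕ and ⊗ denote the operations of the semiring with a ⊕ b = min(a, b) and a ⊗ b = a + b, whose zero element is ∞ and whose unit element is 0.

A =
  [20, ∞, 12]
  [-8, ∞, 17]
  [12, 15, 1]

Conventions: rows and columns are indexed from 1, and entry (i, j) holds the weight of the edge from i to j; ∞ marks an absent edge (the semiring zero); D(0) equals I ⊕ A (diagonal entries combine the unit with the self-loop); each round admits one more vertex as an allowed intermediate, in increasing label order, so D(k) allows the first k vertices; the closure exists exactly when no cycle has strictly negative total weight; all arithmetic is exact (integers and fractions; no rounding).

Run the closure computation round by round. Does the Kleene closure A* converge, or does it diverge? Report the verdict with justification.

D(0):
  [0, ∞, 12]
  [-8, 0, 17]
  [12, 15, 0]
D(1):
  [0, ∞, 12]
  [-8, 0, 4]
  [12, 15, 0]
D(2):
  [0, ∞, 12]
  [-8, 0, 4]
  [7, 15, 0]
D(3):
  [0, 27, 12]
  [-8, 0, 4]
  [7, 15, 0]
Key observation: every diagonal entry stays at the unit through all rounds, so no improving cycle exists.
Answer: CONVERGES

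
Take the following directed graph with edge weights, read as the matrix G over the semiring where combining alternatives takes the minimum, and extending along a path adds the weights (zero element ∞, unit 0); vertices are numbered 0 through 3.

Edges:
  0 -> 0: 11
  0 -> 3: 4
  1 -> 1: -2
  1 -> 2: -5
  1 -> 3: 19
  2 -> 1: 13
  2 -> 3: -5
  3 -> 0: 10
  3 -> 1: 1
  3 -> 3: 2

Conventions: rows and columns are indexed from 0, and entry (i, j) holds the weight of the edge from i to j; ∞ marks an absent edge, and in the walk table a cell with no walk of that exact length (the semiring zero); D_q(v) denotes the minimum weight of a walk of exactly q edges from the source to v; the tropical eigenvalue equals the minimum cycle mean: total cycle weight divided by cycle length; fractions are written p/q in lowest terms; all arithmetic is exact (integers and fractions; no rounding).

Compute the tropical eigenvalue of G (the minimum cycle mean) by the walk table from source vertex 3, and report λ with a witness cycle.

q=0: [∞, ∞, ∞, 0]
q=1: [10, 1, ∞, 2]
q=2: [12, -1, -4, 4]
q=3: [14, -3, -6, -9]
q=4: [1, -8, -8, -11]
Optimal cycle mean attained by: cycle 1->2->3->1, total (-5) + (-5) + 1, length 3.
Answer: λ = -3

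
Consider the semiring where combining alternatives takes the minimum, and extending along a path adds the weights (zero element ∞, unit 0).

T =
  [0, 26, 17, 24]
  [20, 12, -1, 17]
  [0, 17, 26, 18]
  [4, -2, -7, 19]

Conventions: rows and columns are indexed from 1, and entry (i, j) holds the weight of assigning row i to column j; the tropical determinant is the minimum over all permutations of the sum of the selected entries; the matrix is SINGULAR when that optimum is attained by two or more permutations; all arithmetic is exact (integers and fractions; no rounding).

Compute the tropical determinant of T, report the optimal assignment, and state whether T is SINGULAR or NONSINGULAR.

σ = (1, 2, 3, 4): 0 + 12 + 26 + 19 = 57
σ = (1, 2, 4, 3): 0 + 12 + 18 + (-7) = 23
σ = (1, 3, 2, 4): 0 + (-1) + 17 + 19 = 35
σ = (1, 3, 4, 2): 0 + (-1) + 18 + (-2) = 15
σ = (1, 4, 2, 3): 0 + 17 + 17 + (-7) = 27
σ = (1, 4, 3, 2): 0 + 17 + 26 + (-2) = 41
σ = (2, 1, 3, 4): 26 + 20 + 26 + 19 = 91
σ = (2, 1, 4, 3): 26 + 20 + 18 + (-7) = 57
σ = (2, 3, 1, 4): 26 + (-1) + 0 + 19 = 44
σ = (2, 3, 4, 1): 26 + (-1) + 18 + 4 = 47
σ = (2, 4, 1, 3): 26 + 17 + 0 + (-7) = 36
σ = (2, 4, 3, 1): 26 + 17 + 26 + 4 = 73
σ = (3, 1, 2, 4): 17 + 20 + 17 + 19 = 73
σ = (3, 1, 4, 2): 17 + 20 + 18 + (-2) = 53
σ = (3, 2, 1, 4): 17 + 12 + 0 + 19 = 48
σ = (3, 2, 4, 1): 17 + 12 + 18 + 4 = 51
σ = (3, 4, 1, 2): 17 + 17 + 0 + (-2) = 32
σ = (3, 4, 2, 1): 17 + 17 + 17 + 4 = 55
σ = (4, 1, 2, 3): 24 + 20 + 17 + (-7) = 54
σ = (4, 1, 3, 2): 24 + 20 + 26 + (-2) = 68
σ = (4, 2, 1, 3): 24 + 12 + 0 + (-7) = 29
σ = (4, 2, 3, 1): 24 + 12 + 26 + 4 = 66
σ = (4, 3, 1, 2): 24 + (-1) + 0 + (-2) = 21
σ = (4, 3, 2, 1): 24 + (-1) + 17 + 4 = 44
Optimal value attained by: σ = (1, 3, 4, 2).
Answer: det⊕(T) = 15; verdict: NONSINGULAR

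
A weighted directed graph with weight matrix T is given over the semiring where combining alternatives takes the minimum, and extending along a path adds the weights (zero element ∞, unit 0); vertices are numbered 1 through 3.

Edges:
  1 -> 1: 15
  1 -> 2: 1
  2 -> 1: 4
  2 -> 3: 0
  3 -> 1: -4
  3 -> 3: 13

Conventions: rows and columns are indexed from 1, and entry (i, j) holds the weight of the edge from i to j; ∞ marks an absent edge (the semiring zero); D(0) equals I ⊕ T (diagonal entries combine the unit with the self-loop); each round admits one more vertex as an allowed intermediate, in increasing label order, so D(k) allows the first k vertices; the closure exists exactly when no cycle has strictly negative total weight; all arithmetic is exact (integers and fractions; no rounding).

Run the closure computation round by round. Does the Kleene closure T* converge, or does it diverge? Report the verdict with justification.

D(0):
  [0, 1, ∞]
  [4, 0, 0]
  [-4, ∞, 0]
D(1):
  [0, 1, ∞]
  [4, 0, 0]
  [-4, -3, 0]
Detection: at round 2, diagonal entry (3, 3) turns strictly negative.
Key observation: the cycle 3->1->2->3 has total weight (-4) + 1 + 0, which is strictly negative.
Answer: DIVERGES — negative cycle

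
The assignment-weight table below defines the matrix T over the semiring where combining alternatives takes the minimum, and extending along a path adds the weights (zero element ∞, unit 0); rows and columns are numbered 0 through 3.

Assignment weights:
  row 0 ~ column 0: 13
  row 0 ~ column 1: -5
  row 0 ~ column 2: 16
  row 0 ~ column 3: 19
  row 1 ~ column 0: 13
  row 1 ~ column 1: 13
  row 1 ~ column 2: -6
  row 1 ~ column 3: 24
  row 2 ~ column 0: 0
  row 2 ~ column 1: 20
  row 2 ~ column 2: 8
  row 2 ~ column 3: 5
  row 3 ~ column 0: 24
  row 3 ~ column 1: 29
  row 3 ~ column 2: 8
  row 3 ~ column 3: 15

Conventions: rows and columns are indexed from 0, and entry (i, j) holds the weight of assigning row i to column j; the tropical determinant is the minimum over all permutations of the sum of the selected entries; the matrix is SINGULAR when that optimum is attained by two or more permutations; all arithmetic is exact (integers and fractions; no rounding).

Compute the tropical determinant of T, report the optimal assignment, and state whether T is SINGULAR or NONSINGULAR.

σ = (0, 1, 2, 3): 13 + 13 + 8 + 15 = 49
σ = (0, 1, 3, 2): 13 + 13 + 5 + 8 = 39
σ = (0, 2, 1, 3): 13 + (-6) + 20 + 15 = 42
σ = (0, 2, 3, 1): 13 + (-6) + 5 + 29 = 41
σ = (0, 3, 1, 2): 13 + 24 + 20 + 8 = 65
σ = (0, 3, 2, 1): 13 + 24 + 8 + 29 = 74
σ = (1, 0, 2, 3): (-5) + 13 + 8 + 15 = 31
σ = (1, 0, 3, 2): (-5) + 13 + 5 + 8 = 21
σ = (1, 2, 0, 3): (-5) + (-6) + 0 + 15 = 4
σ = (1, 2, 3, 0): (-5) + (-6) + 5 + 24 = 18
σ = (1, 3, 0, 2): (-5) + 24 + 0 + 8 = 27
σ = (1, 3, 2, 0): (-5) + 24 + 8 + 24 = 51
σ = (2, 0, 1, 3): 16 + 13 + 20 + 15 = 64
σ = (2, 0, 3, 1): 16 + 13 + 5 + 29 = 63
σ = (2, 1, 0, 3): 16 + 13 + 0 + 15 = 44
σ = (2, 1, 3, 0): 16 + 13 + 5 + 24 = 58
σ = (2, 3, 0, 1): 16 + 24 + 0 + 29 = 69
σ = (2, 3, 1, 0): 16 + 24 + 20 + 24 = 84
σ = (3, 0, 1, 2): 19 + 13 + 20 + 8 = 60
σ = (3, 0, 2, 1): 19 + 13 + 8 + 29 = 69
σ = (3, 1, 0, 2): 19 + 13 + 0 + 8 = 40
σ = (3, 1, 2, 0): 19 + 13 + 8 + 24 = 64
σ = (3, 2, 0, 1): 19 + (-6) + 0 + 29 = 42
σ = (3, 2, 1, 0): 19 + (-6) + 20 + 24 = 57
Optimal value attained by: σ = (1, 2, 0, 3).
Answer: det⊕(T) = 4; verdict: NONSINGULAR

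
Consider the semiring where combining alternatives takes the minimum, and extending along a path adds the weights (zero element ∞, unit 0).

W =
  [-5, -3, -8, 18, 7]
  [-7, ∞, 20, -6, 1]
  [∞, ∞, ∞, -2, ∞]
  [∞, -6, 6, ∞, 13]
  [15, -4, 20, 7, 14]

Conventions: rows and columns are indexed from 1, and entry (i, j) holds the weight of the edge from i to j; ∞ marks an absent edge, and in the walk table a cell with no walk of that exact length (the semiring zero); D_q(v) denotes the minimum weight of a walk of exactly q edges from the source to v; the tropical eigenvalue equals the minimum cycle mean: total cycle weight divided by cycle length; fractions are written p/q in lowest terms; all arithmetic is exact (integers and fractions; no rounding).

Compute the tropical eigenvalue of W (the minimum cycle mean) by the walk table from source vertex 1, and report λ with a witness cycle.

q=0: [0, ∞, ∞, ∞, ∞]
q=1: [-5, -3, -8, 18, 7]
q=2: [-10, -8, -13, -10, -2]
q=3: [-15, -16, -18, -15, -7]
q=4: [-23, -21, -23, -22, -15]
q=5: [-28, -28, -31, -27, -20]
Optimal cycle mean attained by: cycle 2->4->2, total (-6) + (-6), length 2.
Answer: λ = -6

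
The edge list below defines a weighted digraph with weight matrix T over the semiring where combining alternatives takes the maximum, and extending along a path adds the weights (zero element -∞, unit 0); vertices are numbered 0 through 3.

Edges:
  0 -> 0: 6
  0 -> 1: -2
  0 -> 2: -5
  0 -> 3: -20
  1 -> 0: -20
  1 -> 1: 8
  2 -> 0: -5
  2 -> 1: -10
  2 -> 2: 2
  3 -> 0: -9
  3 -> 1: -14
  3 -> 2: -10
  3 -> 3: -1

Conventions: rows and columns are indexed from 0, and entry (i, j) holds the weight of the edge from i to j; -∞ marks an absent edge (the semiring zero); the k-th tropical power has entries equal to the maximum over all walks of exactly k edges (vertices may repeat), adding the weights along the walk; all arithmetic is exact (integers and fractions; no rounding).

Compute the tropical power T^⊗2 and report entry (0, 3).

T^⊗2:
  [12, 6, 1, -14]
  [-12, 16, -25, -40]
  [1, -2, 4, -25]
  [-3, -6, -8, -2]
Key observation: the optimum is the walk 0->0->3, with weight 6 + (-20) = -14.
Optimal value attained by: walk 0->0->3.
Answer: (T^⊗2)[0][3] = -14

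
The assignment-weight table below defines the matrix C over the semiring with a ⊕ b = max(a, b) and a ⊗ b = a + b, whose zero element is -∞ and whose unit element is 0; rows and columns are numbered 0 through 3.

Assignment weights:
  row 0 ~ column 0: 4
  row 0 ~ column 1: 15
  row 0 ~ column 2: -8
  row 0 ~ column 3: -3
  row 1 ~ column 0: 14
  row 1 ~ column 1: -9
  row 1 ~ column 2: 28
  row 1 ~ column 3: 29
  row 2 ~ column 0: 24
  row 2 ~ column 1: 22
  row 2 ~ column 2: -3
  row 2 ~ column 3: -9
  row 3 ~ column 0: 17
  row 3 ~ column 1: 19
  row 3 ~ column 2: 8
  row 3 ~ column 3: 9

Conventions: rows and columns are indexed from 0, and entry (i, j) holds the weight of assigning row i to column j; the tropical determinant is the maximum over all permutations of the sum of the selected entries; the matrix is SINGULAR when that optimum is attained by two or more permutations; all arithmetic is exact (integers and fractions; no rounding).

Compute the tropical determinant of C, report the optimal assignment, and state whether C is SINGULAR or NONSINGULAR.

σ = (0, 1, 2, 3): 4 + (-9) + (-3) + 9 = 1
σ = (0, 1, 3, 2): 4 + (-9) + (-9) + 8 = -6
σ = (0, 2, 1, 3): 4 + 28 + 22 + 9 = 63
σ = (0, 2, 3, 1): 4 + 28 + (-9) + 19 = 42
σ = (0, 3, 1, 2): 4 + 29 + 22 + 8 = 63
σ = (0, 3, 2, 1): 4 + 29 + (-3) + 19 = 49
σ = (1, 0, 2, 3): 15 + 14 + (-3) + 9 = 35
σ = (1, 0, 3, 2): 15 + 14 + (-9) + 8 = 28
σ = (1, 2, 0, 3): 15 + 28 + 24 + 9 = 76
σ = (1, 2, 3, 0): 15 + 28 + (-9) + 17 = 51
σ = (1, 3, 0, 2): 15 + 29 + 24 + 8 = 76
σ = (1, 3, 2, 0): 15 + 29 + (-3) + 17 = 58
σ = (2, 0, 1, 3): (-8) + 14 + 22 + 9 = 37
σ = (2, 0, 3, 1): (-8) + 14 + (-9) + 19 = 16
σ = (2, 1, 0, 3): (-8) + (-9) + 24 + 9 = 16
σ = (2, 1, 3, 0): (-8) + (-9) + (-9) + 17 = -9
σ = (2, 3, 0, 1): (-8) + 29 + 24 + 19 = 64
σ = (2, 3, 1, 0): (-8) + 29 + 22 + 17 = 60
σ = (3, 0, 1, 2): (-3) + 14 + 22 + 8 = 41
σ = (3, 0, 2, 1): (-3) + 14 + (-3) + 19 = 27
σ = (3, 1, 0, 2): (-3) + (-9) + 24 + 8 = 20
σ = (3, 1, 2, 0): (-3) + (-9) + (-3) + 17 = 2
σ = (3, 2, 0, 1): (-3) + 28 + 24 + 19 = 68
σ = (3, 2, 1, 0): (-3) + 28 + 22 + 17 = 64
Optimal value attained by: σ = (1, 2, 0, 3).
Answer: det⊕(C) = 76; verdict: SINGULAR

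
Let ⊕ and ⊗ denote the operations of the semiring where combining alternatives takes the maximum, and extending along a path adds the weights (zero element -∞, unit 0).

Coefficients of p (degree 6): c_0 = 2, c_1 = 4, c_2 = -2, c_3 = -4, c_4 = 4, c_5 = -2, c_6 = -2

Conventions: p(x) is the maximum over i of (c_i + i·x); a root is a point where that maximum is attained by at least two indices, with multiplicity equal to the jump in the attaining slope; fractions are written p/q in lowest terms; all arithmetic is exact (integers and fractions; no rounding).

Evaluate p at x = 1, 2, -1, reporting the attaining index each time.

p(1) = max(2+0·1=2, 4+1·1=5, -2+2·1=0, -4+3·1=-1, 4+4·1=8, -2+5·1=3, -2+6·1=4) = 8 (attained by i=4)
p(2) = max(2+0·2=2, 4+1·2=6, -2+2·2=2, -4+3·2=2, 4+4·2=12, -2+5·2=8, -2+6·2=10) = 12 (attained by i=4)
p(-1) = max(2+0·(-1)=2, 4+1·(-1)=3, -2+2·(-1)=-4, -4+3·(-1)=-7, 4+4·(-1)=0, -2+5·(-1)=-7, -2+6·(-1)=-8) = 3 (attained by i=1)
Answer: p(1) = 8; p(2) = 12; p(-1) = 3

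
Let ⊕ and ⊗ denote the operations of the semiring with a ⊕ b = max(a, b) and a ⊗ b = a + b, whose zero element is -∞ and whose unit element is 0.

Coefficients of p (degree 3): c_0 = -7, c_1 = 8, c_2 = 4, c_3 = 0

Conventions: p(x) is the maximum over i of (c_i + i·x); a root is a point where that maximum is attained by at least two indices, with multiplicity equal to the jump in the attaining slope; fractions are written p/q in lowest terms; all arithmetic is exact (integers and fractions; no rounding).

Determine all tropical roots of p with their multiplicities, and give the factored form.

hull edge (i=0, c=-7) to (i=1, c=8): slope 15, span 1
hull edge (i=1, c=8) to (i=3, c=0): slope -4, span 2
Factored form: p(x) = 0 ⊗ (x ⊕ (-15)) ⊗ (x ⊕ 4) ⊗ (x ⊕ 4)
Answer: roots = -15 (mult 1), 4 (mult 2)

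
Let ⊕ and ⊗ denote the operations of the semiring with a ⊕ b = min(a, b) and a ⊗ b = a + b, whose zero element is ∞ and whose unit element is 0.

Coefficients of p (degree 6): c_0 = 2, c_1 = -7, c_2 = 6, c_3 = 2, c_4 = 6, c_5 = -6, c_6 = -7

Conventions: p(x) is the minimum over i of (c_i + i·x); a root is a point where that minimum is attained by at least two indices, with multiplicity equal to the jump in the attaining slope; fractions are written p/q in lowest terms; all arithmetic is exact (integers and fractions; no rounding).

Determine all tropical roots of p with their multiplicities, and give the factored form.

hull edge (i=0, c=2) to (i=1, c=-7): slope -9, span 1
hull edge (i=1, c=-7) to (i=6, c=-7): slope 0, span 5
Factored form: p(x) = -7 ⊗ (x ⊕ 0) ⊗ (x ⊕ 0) ⊗ (x ⊕ 0) ⊗ (x ⊕ 0) ⊗ (x ⊕ 0) ⊗ (x ⊕ 9)
Answer: roots = 0 (mult 5), 9 (mult 1)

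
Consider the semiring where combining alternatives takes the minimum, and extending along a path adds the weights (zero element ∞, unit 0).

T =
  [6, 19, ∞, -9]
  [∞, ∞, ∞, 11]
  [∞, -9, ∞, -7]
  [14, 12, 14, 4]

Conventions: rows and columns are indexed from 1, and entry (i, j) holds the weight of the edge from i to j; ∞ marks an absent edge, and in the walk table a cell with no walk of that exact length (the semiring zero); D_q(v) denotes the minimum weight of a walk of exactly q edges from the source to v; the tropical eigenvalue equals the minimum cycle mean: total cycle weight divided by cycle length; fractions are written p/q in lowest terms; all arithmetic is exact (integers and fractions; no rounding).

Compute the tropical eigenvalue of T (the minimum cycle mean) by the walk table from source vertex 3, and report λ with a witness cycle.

q=0: [∞, ∞, 0, ∞]
q=1: [∞, -9, ∞, -7]
q=2: [7, 5, 7, -3]
q=3: [11, -2, 11, -2]
q=4: [12, 2, 12, 2]
Optimal cycle mean attained by: cycle 1->4->1, total (-9) + 14, length 2.
Answer: λ = 5/2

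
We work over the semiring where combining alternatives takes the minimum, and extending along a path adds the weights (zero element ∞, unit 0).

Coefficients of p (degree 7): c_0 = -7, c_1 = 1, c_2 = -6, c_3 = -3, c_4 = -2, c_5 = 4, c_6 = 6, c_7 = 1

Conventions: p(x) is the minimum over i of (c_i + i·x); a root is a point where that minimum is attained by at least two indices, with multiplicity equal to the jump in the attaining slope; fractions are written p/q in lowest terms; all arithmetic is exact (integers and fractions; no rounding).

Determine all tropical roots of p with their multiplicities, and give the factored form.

hull edge (i=0, c=-7) to (i=2, c=-6): slope 1/2, span 2
hull edge (i=2, c=-6) to (i=7, c=1): slope 7/5, span 5
Factored form: p(x) = 1 ⊗ (x ⊕ (-7/5)) ⊗ (x ⊕ (-7/5)) ⊗ (x ⊕ (-7/5)) ⊗ (x ⊕ (-7/5)) ⊗ (x ⊕ (-7/5)) ⊗ (x ⊕ (-1/2)) ⊗ (x ⊕ (-1/2))
Answer: roots = -7/5 (mult 5), -1/2 (mult 2)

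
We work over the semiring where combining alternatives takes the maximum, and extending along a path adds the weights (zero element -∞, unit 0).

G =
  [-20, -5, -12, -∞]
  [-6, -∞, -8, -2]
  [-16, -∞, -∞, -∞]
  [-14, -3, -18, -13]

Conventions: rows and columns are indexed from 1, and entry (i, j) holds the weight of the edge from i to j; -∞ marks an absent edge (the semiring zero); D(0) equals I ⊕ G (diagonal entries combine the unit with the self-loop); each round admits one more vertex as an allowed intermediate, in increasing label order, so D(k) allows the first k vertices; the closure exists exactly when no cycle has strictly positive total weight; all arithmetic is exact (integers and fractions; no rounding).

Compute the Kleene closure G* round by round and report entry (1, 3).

D(0):
  [0, -5, -12, -∞]
  [-6, 0, -8, -2]
  [-16, -∞, 0, -∞]
  [-14, -3, -18, 0]
D(1):
  [0, -5, -12, -∞]
  [-6, 0, -8, -2]
  [-16, -21, 0, -∞]
  [-14, -3, -18, 0]
D(2):
  [0, -5, -12, -7]
  [-6, 0, -8, -2]
  [-16, -21, 0, -23]
  [-9, -3, -11, 0]
D(3):
  [0, -5, -12, -7]
  [-6, 0, -8, -2]
  [-16, -21, 0, -23]
  [-9, -3, -11, 0]
D(4):
  [0, -5, -12, -7]
  [-6, 0, -8, -2]
  [-16, -21, 0, -23]
  [-9, -3, -11, 0]
Answer: G*[1][3] = -12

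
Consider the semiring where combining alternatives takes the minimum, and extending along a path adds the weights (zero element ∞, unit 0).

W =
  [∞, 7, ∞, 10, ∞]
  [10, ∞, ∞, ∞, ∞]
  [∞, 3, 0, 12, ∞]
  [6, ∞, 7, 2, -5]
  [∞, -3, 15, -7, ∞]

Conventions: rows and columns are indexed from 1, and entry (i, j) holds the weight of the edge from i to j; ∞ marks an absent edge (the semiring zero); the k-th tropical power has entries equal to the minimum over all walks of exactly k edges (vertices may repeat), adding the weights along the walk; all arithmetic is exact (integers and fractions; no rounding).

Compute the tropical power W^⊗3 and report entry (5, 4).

W^⊗2:
  [16, ∞, 17, 12, 5]
  [∞, 17, ∞, 20, ∞]
  [13, 3, 0, 12, 7]
  [8, -8, 7, -12, -3]
  [-1, 18, 0, -5, -12]
W^⊗3:
  [18, 2, 17, -2, 7]
  [26, ∞, 27, 22, 15]
  [13, 3, 0, 0, 7]
  [-6, -6, -5, -10, -17]
  [1, -15, 0, -19, -10]
Key observation: the optimum is the walk 5->4->5->4, with weight (-7) + (-5) + (-7) = -19.
Optimal value attained by: walk 5->4->5->4.
Answer: (W^⊗3)[5][4] = -19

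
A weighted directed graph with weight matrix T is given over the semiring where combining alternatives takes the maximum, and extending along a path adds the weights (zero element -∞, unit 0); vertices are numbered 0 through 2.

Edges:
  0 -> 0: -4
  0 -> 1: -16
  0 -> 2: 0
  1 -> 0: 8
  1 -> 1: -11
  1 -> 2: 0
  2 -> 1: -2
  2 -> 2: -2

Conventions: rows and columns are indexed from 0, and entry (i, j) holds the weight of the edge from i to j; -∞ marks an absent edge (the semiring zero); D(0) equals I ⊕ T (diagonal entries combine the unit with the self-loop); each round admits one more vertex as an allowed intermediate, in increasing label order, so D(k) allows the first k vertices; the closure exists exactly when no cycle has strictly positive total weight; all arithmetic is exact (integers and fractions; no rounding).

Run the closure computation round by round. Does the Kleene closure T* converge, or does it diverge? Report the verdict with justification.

D(0):
  [0, -16, 0]
  [8, 0, 0]
  [-∞, -2, 0]
D(1):
  [0, -16, 0]
  [8, 0, 8]
  [-∞, -2, 0]
Detection: at round 2, diagonal entry (2, 2) turns strictly positive.
Key observation: the cycle 2->1->0->2 has total weight (-2) + 8 + 0, which is strictly positive.
Answer: DIVERGES — positive cycle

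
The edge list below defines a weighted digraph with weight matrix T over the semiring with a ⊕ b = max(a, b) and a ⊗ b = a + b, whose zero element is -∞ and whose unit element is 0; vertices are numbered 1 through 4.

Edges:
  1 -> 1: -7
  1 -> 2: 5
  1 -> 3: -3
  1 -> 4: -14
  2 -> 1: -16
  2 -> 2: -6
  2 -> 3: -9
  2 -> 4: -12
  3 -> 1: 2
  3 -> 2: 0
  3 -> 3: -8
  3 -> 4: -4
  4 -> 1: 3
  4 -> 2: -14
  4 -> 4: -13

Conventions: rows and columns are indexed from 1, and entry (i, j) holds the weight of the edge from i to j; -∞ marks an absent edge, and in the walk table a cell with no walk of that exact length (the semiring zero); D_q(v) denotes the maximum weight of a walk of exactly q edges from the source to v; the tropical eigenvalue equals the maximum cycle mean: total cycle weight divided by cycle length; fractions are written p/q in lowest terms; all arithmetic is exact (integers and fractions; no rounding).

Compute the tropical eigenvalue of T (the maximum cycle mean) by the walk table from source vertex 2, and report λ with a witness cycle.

q=0: [-∞, 0, -∞, -∞]
q=1: [-16, -6, -9, -12]
q=2: [-7, -9, -15, -13]
q=3: [-10, -2, -10, -19]
q=4: [-8, -5, -11, -14]
Optimal cycle mean attained by: cycle 1->3->1, total (-3) + 2, length 2.
Answer: λ = -1/2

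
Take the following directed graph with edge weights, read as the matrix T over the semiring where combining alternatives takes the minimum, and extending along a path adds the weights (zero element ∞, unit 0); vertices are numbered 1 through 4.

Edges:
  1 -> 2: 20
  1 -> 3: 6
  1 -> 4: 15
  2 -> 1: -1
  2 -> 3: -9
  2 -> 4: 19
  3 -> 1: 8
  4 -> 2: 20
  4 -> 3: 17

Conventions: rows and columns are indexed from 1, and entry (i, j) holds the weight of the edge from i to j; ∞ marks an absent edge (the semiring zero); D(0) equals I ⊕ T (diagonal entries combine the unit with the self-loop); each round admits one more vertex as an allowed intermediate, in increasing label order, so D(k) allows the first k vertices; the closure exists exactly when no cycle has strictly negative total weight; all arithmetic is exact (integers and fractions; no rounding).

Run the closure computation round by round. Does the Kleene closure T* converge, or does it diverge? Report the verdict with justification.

D(0):
  [0, 20, 6, 15]
  [-1, 0, -9, 19]
  [8, ∞, 0, ∞]
  [∞, 20, 17, 0]
D(1):
  [0, 20, 6, 15]
  [-1, 0, -9, 14]
  [8, 28, 0, 23]
  [∞, 20, 17, 0]
D(2):
  [0, 20, 6, 15]
  [-1, 0, -9, 14]
  [8, 28, 0, 23]
  [19, 20, 11, 0]
D(3):
  [0, 20, 6, 15]
  [-1, 0, -9, 14]
  [8, 28, 0, 23]
  [19, 20, 11, 0]
D(4):
  [0, 20, 6, 15]
  [-1, 0, -9, 14]
  [8, 28, 0, 23]
  [19, 20, 11, 0]
Key observation: every diagonal entry stays at the unit through all rounds, so no improving cycle exists.
Answer: CONVERGES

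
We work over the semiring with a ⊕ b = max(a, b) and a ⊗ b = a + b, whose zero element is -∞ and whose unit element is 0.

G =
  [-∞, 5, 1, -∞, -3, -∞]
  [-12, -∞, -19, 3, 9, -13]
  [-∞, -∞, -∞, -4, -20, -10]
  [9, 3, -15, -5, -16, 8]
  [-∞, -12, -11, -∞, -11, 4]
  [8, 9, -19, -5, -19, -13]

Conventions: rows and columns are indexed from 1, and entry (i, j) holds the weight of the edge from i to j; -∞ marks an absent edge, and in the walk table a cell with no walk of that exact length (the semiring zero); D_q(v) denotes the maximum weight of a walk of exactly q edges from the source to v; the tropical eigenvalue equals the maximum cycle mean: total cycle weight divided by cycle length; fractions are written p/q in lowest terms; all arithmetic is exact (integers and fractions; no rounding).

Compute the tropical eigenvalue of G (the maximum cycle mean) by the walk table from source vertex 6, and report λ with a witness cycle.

q=0: [-∞, -∞, -∞, -∞, -∞, 0]
q=1: [8, 9, -19, -5, -19, -13]
q=2: [4, 13, 9, 12, 18, 3]
q=3: [21, 15, 7, 16, 22, 22]
q=4: [30, 31, 22, 18, 24, 26]
q=5: [34, 35, 31, 34, 40, 28]
q=6: [43, 39, 35, 38, 44, 44]
Optimal cycle mean attained by: cycle 2->5->6->2, total 9 + 4 + 9, length 3.
Answer: λ = 22/3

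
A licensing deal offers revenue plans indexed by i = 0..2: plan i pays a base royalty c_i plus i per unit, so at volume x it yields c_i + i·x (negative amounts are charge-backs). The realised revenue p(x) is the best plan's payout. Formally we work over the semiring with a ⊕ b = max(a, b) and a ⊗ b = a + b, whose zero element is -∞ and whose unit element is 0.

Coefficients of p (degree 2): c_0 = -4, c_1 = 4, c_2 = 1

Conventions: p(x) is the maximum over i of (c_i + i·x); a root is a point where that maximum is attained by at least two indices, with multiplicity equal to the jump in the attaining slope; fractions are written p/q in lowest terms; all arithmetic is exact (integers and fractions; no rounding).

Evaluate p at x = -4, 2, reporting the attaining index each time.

p(-4) = max(-4+0·(-4)=-4, 4+1·(-4)=0, 1+2·(-4)=-7) = 0 (attained by i=1)
p(2) = max(-4+0·2=-4, 4+1·2=6, 1+2·2=5) = 6 (attained by i=1)
Answer: p(-4) = 0; p(2) = 6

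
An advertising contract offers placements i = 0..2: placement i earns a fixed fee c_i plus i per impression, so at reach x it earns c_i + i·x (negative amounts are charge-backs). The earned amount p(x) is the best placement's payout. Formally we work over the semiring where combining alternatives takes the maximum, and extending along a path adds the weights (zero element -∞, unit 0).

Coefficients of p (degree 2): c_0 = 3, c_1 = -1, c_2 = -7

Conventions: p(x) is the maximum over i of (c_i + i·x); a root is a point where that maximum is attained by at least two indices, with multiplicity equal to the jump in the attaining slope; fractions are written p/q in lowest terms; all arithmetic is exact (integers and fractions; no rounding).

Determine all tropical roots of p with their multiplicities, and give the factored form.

hull edge (i=0, c=3) to (i=1, c=-1): slope -4, span 1
hull edge (i=1, c=-1) to (i=2, c=-7): slope -6, span 1
Factored form: p(x) = -7 ⊗ (x ⊕ 4) ⊗ (x ⊕ 6)
Answer: roots = 4 (mult 1), 6 (mult 1)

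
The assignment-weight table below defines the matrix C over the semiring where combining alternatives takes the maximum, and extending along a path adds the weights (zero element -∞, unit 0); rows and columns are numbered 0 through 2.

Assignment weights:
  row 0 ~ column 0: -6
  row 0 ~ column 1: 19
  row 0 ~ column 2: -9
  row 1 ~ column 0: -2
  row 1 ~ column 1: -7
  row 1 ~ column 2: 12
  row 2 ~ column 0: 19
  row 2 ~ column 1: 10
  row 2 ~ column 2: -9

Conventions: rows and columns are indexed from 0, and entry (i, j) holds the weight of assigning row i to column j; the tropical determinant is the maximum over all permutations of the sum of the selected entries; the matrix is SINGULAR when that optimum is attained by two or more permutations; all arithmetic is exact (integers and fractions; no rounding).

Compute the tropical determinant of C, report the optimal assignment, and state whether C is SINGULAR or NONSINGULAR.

σ = (0, 1, 2): (-6) + (-7) + (-9) = -22
σ = (0, 2, 1): (-6) + 12 + 10 = 16
σ = (1, 0, 2): 19 + (-2) + (-9) = 8
σ = (1, 2, 0): 19 + 12 + 19 = 50
σ = (2, 0, 1): (-9) + (-2) + 10 = -1
σ = (2, 1, 0): (-9) + (-7) + 19 = 3
Optimal value attained by: σ = (1, 2, 0).
Answer: det⊕(C) = 50; verdict: NONSINGULAR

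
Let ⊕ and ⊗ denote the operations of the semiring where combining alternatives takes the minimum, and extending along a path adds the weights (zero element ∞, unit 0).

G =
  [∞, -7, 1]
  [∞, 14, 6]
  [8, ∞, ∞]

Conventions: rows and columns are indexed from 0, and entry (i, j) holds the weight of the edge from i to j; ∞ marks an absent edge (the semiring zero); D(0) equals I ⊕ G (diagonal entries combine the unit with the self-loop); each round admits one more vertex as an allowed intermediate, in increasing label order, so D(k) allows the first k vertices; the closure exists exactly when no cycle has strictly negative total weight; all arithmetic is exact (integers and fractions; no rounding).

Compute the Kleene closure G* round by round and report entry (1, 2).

D(0):
  [0, -7, 1]
  [∞, 0, 6]
  [8, ∞, 0]
D(1):
  [0, -7, 1]
  [∞, 0, 6]
  [8, 1, 0]
D(2):
  [0, -7, -1]
  [∞, 0, 6]
  [8, 1, 0]
D(3):
  [0, -7, -1]
  [14, 0, 6]
  [8, 1, 0]
Answer: G*[1][2] = 6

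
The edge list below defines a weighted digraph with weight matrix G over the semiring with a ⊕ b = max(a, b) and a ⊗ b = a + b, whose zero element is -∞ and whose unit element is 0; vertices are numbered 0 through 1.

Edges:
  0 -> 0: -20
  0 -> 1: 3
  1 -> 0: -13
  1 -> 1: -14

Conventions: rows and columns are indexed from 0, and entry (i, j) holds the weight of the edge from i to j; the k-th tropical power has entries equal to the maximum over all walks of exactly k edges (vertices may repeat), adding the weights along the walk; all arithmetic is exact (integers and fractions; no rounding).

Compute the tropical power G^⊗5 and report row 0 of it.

G^⊗2:
  [-10, -11]
  [-27, -10]
G^⊗3:
  [-24, -7]
  [-23, -24]
G^⊗4:
  [-20, -21]
  [-37, -20]
G^⊗5:
  [-34, -17]
  [-33, -34]
Answer: row 0 of G^⊗5 = [-34, -17]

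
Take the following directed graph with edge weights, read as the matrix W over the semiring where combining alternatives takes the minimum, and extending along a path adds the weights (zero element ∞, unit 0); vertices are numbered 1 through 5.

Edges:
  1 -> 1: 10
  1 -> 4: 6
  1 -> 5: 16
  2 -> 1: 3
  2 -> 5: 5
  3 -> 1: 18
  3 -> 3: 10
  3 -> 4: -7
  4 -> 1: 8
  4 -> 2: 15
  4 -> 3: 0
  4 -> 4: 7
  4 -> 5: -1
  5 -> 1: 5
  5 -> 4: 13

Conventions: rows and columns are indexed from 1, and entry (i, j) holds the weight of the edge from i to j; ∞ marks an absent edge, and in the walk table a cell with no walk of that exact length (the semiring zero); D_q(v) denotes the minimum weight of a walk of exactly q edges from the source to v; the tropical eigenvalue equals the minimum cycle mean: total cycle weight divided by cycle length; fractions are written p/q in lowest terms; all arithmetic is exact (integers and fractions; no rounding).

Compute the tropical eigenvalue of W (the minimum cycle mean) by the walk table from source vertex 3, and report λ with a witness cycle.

q=0: [∞, ∞, 0, ∞, ∞]
q=1: [18, ∞, 10, -7, ∞]
q=2: [1, 8, -7, 0, -8]
q=3: [-3, 15, 0, -14, -1]
q=4: [-6, 1, -14, -7, -15]
q=5: [-10, 8, -7, -21, -8]
Optimal cycle mean attained by: cycle 3->4->3, total (-7) + 0, length 2.
Answer: λ = -7/2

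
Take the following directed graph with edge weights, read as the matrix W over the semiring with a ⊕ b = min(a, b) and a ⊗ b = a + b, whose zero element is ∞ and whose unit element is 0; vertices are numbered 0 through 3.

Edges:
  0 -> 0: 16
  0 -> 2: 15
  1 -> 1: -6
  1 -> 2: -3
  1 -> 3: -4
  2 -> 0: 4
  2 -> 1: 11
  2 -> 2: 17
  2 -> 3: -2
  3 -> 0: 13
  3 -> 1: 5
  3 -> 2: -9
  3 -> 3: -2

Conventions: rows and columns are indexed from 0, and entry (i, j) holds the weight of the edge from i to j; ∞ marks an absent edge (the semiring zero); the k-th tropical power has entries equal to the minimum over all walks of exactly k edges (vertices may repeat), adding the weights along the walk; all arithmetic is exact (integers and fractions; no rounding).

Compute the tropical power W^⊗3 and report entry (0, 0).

W^⊗2:
  [19, 26, 31, 13]
  [1, -12, -13, -10]
  [11, 3, -11, -4]
  [-5, -1, -11, -11]
W^⊗3:
  [26, 18, 4, 11]
  [-9, -18, -19, -16]
  [-7, -3, -13, -13]
  [-7, -7, -20, -13]
Key observation: the optimum is the walk 0->2->3->0, with weight 15 + (-2) + 13 = 26.
Optimal value attained by: walk 0->2->3->0.
Answer: (W^⊗3)[0][0] = 26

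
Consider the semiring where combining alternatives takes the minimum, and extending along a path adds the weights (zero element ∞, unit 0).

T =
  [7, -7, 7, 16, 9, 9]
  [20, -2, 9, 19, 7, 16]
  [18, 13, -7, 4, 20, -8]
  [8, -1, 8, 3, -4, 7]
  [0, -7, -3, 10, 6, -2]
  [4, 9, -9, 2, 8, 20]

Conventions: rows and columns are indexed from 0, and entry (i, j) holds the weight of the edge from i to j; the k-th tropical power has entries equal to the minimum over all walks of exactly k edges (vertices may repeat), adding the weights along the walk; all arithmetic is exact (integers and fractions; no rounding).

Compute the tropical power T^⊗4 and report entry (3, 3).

T^⊗2:
  [9, -9, 0, 11, 0, -1]
  [7, -4, 2, 13, 5, 1]
  [-4, 1, -17, -6, 0, -15]
  [-4, -11, -7, 6, -1, -6]
  [2, -9, -11, 0, 0, -11]
  [8, -3, -16, -5, -2, -17]
T^⊗3:
  [0, -11, -10, 1, -2, -8]
  [5, -6, -8, 3, 3, -6]
  [-11, -11, -24, -13, -10, -25]
  [-2, -13, -15, -4, -4, -15]
  [-7, -11, -20, -9, -4, -19]
  [-13, -9, -26, -15, -9, -24]
T^⊗4:
  [-4, -13, -17, -6, -4, -18]
  [-2, -8, -15, -4, -1, -16]
  [-21, -18, -34, -23, -17, -32]
  [-11, -15, -24, -13, -8, -23]
  [-15, -14, -28, -17, -13, -28]
  [-20, -20, -33, -22, -19, -34]
Key observation: the optimum is the walk 3->4->2->5->3, with weight (-4) + (-3) + (-8) + 2 = -13.
Optimal value attained by: walk 3->4->2->5->3.
Answer: (T^⊗4)[3][3] = -13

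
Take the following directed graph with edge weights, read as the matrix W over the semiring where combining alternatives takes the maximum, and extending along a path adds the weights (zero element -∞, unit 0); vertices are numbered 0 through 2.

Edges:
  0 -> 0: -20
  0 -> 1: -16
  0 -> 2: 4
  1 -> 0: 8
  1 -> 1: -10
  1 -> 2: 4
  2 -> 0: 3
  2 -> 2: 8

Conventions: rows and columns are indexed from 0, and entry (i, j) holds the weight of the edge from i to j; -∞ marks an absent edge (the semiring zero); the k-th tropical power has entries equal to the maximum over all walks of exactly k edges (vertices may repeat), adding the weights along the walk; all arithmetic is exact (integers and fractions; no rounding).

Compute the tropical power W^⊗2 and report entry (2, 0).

W^⊗2:
  [7, -26, 12]
  [7, -8, 12]
  [11, -13, 16]
Key observation: the optimum is the walk 2->2->0, with weight 8 + 3 = 11.
Optimal value attained by: walk 2->2->0.
Answer: (W^⊗2)[2][0] = 11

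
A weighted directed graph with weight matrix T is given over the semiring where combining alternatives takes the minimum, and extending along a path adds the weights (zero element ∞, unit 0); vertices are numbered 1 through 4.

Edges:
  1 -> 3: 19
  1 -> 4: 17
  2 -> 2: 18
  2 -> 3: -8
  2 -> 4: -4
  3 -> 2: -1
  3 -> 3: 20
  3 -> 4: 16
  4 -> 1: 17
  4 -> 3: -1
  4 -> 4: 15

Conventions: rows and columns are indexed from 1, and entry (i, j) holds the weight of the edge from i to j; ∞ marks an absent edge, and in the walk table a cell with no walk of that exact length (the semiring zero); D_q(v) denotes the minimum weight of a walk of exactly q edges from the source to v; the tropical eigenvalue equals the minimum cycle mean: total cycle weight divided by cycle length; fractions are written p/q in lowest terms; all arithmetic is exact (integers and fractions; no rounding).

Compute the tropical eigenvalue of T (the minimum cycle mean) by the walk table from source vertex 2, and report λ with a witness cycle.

q=0: [∞, 0, ∞, ∞]
q=1: [∞, 18, -8, -4]
q=2: [13, -9, -5, 8]
q=3: [25, -6, -17, -13]
q=4: [4, -18, -14, -10]
Optimal cycle mean attained by: cycle 2->3->2, total (-8) + (-1), length 2.
Answer: λ = -9/2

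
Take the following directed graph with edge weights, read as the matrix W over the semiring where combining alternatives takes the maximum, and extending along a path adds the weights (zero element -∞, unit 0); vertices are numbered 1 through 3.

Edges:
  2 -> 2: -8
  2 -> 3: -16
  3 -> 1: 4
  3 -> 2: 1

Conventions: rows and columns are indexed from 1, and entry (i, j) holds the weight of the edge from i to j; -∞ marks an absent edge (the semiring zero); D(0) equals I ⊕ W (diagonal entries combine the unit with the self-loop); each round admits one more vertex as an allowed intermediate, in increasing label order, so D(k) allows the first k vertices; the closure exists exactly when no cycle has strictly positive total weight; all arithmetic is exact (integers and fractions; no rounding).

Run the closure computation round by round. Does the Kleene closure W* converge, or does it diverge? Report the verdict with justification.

D(0):
  [0, -∞, -∞]
  [-∞, 0, -16]
  [4, 1, 0]
D(1):
  [0, -∞, -∞]
  [-∞, 0, -16]
  [4, 1, 0]
D(2):
  [0, -∞, -∞]
  [-∞, 0, -16]
  [4, 1, 0]
D(3):
  [0, -∞, -∞]
  [-12, 0, -16]
  [4, 1, 0]
Key observation: every diagonal entry stays at the unit through all rounds, so no improving cycle exists.
Answer: CONVERGES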